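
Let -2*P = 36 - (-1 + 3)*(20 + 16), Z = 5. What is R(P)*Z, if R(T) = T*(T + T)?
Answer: 3240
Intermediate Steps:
P = 18 (P = -(36 - (-1 + 3)*(20 + 16))/2 = -(36 - 2*36)/2 = -(36 - 1*72)/2 = -(36 - 72)/2 = -½*(-36) = 18)
R(T) = 2*T² (R(T) = T*(2*T) = 2*T²)
R(P)*Z = (2*18²)*5 = (2*324)*5 = 648*5 = 3240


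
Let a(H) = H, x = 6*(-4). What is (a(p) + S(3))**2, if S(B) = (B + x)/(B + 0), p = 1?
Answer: 36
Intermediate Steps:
x = -24
S(B) = (-24 + B)/B (S(B) = (B - 24)/(B + 0) = (-24 + B)/B)
(a(p) + S(3))**2 = (1 + (-24 + 3)/3)**2 = (1 + (1/3)*(-21))**2 = (1 - 7)**2 = (-6)**2 = 36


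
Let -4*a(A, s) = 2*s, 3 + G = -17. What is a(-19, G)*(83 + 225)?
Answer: 3080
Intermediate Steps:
G = -20 (G = -3 - 17 = -20)
a(A, s) = -s/2
a(-19, G)*(83 + 225) = (-½*(-20))*(83 + 225) = 10*308 = 3080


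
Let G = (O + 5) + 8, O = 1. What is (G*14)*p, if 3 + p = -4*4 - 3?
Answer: -4312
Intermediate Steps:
p = -22 (p = -3 + (-4*4 - 3) = -3 + (-16 - 3) = -3 - 19 = -22)
G = 14 (G = (1 + 5) + 8 = 6 + 8 = 14)
(G*14)*p = (14*14)*(-22) = 196*(-22) = -4312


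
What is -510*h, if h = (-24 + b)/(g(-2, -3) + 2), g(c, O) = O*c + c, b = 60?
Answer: -3060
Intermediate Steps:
g(c, O) = c + O*c
h = 6 (h = (-24 + 60)/(-2*(1 - 3) + 2) = 36/(-2*(-2) + 2) = 36/(4 + 2) = 36/6 = 36*(1/6) = 6)
-510*h = -510*6 = -3060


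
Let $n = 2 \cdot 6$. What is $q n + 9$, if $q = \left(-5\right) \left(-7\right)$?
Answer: $429$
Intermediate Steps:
$n = 12$
$q = 35$
$q n + 9 = 35 \cdot 12 + 9 = 420 + 9 = 429$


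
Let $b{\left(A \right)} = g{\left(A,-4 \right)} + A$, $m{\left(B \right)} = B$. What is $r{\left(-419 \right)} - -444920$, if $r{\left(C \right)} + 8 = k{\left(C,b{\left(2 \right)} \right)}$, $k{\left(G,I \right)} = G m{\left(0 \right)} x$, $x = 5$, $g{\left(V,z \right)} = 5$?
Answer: $444912$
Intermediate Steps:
$b{\left(A \right)} = 5 + A$
$k{\left(G,I \right)} = 0$ ($k{\left(G,I \right)} = G 0 \cdot 5 = 0 \cdot 5 = 0$)
$r{\left(C \right)} = -8$ ($r{\left(C \right)} = -8 + 0 = -8$)
$r{\left(-419 \right)} - -444920 = -8 - -444920 = -8 + 444920 = 444912$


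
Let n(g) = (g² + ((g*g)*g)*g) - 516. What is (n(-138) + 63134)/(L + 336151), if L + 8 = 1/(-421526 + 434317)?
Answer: 2320003427009/2149802557 ≈ 1079.2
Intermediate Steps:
L = -102327/12791 (L = -8 + 1/(-421526 + 434317) = -8 + 1/12791 = -102327/12791 ≈ -7.9999)
n(g) = -516 + g² + g⁴ (n(g) = (g² + (g²*g)*g) - 516 = (g² + g³*g) - 516 = (g² + g⁴) - 516 = -516 + g² + g⁴)
(n(-138) + 63134)/(L + 336151) = ((-516 + (-138)² + (-138)⁴) + 63134)/(-102327/12791 + 336151) = ((-516 + 19044 + 362673936) + 63134)/(4299605114/12791) = (362692464 + 63134)*(12791/4299605114) = 362755598*(12791/4299605114) = 2320003427009/2149802557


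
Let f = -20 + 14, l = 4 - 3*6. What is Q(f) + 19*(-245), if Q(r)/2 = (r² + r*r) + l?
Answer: -4539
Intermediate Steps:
l = -14 (l = 4 - 18 = -14)
f = -6
Q(r) = -28 + 4*r² (Q(r) = 2*((r² + r*r) - 14) = 2*((r² + r²) - 14) = 2*(2*r² - 14) = 2*(-14 + 2*r²) = -28 + 4*r²)
Q(f) + 19*(-245) = (-28 + 4*(-6)²) + 19*(-245) = (-28 + 4*36) - 4655 = (-28 + 144) - 4655 = 116 - 4655 = -4539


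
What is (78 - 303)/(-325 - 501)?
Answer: 225/826 ≈ 0.27240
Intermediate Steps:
(78 - 303)/(-325 - 501) = -225/(-826) = -225*(-1/826) = 225/826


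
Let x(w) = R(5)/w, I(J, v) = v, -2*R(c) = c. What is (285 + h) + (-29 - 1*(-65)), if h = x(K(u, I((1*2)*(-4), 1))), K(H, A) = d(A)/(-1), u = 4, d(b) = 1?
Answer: 647/2 ≈ 323.50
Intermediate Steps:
R(c) = -c/2
K(H, A) = -1 (K(H, A) = 1/(-1) = 1*(-1) = -1)
x(w) = -5/(2*w) (x(w) = (-½*5)/w = -5/(2*w))
h = 5/2 (h = -5/2/(-1) = -5/2*(-1) = 5/2 ≈ 2.5000)
(285 + h) + (-29 - 1*(-65)) = (285 + 5/2) + (-29 - 1*(-65)) = 575/2 + (-29 + 65) = 575/2 + 36 = 647/2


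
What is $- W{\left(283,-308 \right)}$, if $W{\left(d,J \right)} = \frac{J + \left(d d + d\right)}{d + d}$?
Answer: $- \frac{40032}{283} \approx -141.46$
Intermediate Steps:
$W{\left(d,J \right)} = \frac{J + d + d^{2}}{2 d}$ ($W{\left(d,J \right)} = \frac{J + \left(d^{2} + d\right)}{2 d} = \left(J + \left(d + d^{2}\right)\right) \frac{1}{2 d} = \left(J + d + d^{2}\right) \frac{1}{2 d} = \frac{J + d + d^{2}}{2 d}$)
$- W{\left(283,-308 \right)} = - \frac{-308 + 283 \left(1 + 283\right)}{2 \cdot 283} = - \frac{-308 + 283 \cdot 284}{2 \cdot 283} = - \frac{-308 + 80372}{2 \cdot 283} = - \frac{80064}{2 \cdot 283} = \left(-1\right) \frac{40032}{283} = - \frac{40032}{283}$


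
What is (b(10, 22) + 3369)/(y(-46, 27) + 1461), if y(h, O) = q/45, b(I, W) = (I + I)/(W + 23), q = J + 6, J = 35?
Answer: 151625/65786 ≈ 2.3048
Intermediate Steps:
q = 41 (q = 35 + 6 = 41)
b(I, W) = 2*I/(23 + W) (b(I, W) = (2*I)/(23 + W) = 2*I/(23 + W))
y(h, O) = 41/45
(b(10, 22) + 3369)/(y(-46, 27) + 1461) = (2*10/(23 + 22) + 3369)/(41/45 + 1461) = (2*10/45 + 3369)/(65786/45) = (2*10*(1/45) + 3369)*(45/65786) = (4/9 + 3369)*(45/65786) = (30325/9)*(45/65786) = 151625/65786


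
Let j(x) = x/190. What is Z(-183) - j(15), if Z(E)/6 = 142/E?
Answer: -10975/2318 ≈ -4.7347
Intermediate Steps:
Z(E) = 852/E (Z(E) = 6*(142/E) = 852/E)
j(x) = x/190 (j(x) = x*(1/190) = x/190)
Z(-183) - j(15) = 852/(-183) - 15/190 = 852*(-1/183) - 1*3/38 = -284/61 - 3/38 = -10975/2318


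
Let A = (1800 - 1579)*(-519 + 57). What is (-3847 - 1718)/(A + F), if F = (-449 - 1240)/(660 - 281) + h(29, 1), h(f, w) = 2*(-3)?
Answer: 703045/12900207 ≈ 0.054499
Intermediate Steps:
A = -102102 (A = 221*(-462) = -102102)
h(f, w) = -6
F = -3963/379 (F = (-449 - 1240)/(660 - 281) - 6 = -1689/379 - 6 = -3963/379 ≈ -10.456)
(-3847 - 1718)/(A + F) = (-3847 - 1718)/(-102102 - 3963/379) = -5565/(-38700621/379) = -5565*(-379/38700621) = 703045/12900207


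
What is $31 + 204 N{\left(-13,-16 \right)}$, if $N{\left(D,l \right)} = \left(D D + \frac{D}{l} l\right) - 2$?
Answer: $31447$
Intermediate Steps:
$N{\left(D,l \right)} = -2 + D + D^{2}$ ($N{\left(D,l \right)} = \left(D^{2} + D\right) - 2 = \left(D + D^{2}\right) - 2 = -2 + D + D^{2}$)
$31 + 204 N{\left(-13,-16 \right)} = 31 + 204 \left(-2 - 13 + \left(-13\right)^{2}\right) = 31 + 204 \left(-2 - 13 + 169\right) = 31 + 204 \cdot 154 = 31 + 31416 = 31447$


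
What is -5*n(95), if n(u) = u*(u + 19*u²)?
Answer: -81495750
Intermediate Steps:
-5*n(95) = -5*95²*(1 + 19*95) = -45125*(1 + 1805) = -45125*1806 = -5*16299150 = -81495750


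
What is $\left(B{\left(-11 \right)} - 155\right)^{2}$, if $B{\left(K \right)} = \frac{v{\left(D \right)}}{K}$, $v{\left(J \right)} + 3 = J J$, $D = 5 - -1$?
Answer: $24964$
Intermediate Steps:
$D = 6$ ($D = 5 + 1 = 6$)
$v{\left(J \right)} = -3 + J^{2}$ ($v{\left(J \right)} = -3 + J J = -3 + J^{2}$)
$B{\left(K \right)} = \frac{33}{K}$ ($B{\left(K \right)} = \frac{-3 + 6^{2}}{K} = \frac{-3 + 36}{K} = \frac{33}{K}$)
$\left(B{\left(-11 \right)} - 155\right)^{2} = \left(\frac{33}{-11} - 155\right)^{2} = \left(33 \left(- \frac{1}{11}\right) - 155\right)^{2} = \left(-3 - 155\right)^{2} = \left(-158\right)^{2} = 24964$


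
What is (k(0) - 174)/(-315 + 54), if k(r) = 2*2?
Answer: 170/261 ≈ 0.65134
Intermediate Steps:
k(r) = 4
(k(0) - 174)/(-315 + 54) = (4 - 174)/(-315 + 54) = -170/(-261) = -170*(-1/261) = 170/261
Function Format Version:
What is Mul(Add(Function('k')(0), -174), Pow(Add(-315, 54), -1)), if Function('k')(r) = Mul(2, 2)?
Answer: Rational(170, 261) ≈ 0.65134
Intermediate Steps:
Function('k')(r) = 4
Mul(Add(Function('k')(0), -174), Pow(Add(-315, 54), -1)) = Mul(Add(4, -174), Pow(Add(-315, 54), -1)) = Mul(-170, Pow(-261, -1)) = Mul(-170, Rational(-1, 261)) = Rational(170, 261)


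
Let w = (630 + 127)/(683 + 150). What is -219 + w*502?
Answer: 197587/833 ≈ 237.20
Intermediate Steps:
w = 757/833 ≈ 0.90876
-219 + w*502 = -219 + (757/833)*502 = -219 + 380014/833 = 197587/833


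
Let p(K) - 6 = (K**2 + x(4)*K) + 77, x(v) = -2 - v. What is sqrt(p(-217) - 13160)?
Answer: sqrt(35314) ≈ 187.92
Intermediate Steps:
p(K) = 83 + K**2 - 6*K (p(K) = 6 + ((K**2 + (-2 - 1*4)*K) + 77) = 6 + ((K**2 + (-2 - 4)*K) + 77) = 6 + ((K**2 - 6*K) + 77) = 6 + (77 + K**2 - 6*K) = 83 + K**2 - 6*K)
sqrt(p(-217) - 13160) = sqrt((83 + (-217)**2 - 6*(-217)) - 13160) = sqrt((83 + 47089 + 1302) - 13160) = sqrt(48474 - 13160) = sqrt(35314)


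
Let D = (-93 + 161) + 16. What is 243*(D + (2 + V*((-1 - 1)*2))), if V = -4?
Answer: 24786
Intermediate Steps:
D = 84 (D = 68 + 16 = 84)
243*(D + (2 + V*((-1 - 1)*2))) = 243*(84 + (2 - 4*(-1 - 1)*2)) = 243*(84 + (2 - (-8)*2)) = 243*(84 + (2 - 4*(-4))) = 243*(84 + (2 + 16)) = 243*(84 + 18) = 243*102 = 24786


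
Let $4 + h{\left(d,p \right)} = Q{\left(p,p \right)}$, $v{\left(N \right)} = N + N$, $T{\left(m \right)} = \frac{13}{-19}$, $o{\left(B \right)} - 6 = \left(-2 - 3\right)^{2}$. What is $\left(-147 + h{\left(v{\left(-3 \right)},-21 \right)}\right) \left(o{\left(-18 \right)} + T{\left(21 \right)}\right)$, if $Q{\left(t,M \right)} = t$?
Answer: $- \frac{99072}{19} \approx -5214.3$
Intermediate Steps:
$o{\left(B \right)} = 31$ ($o{\left(B \right)} = 6 + \left(-2 - 3\right)^{2} = 6 + \left(-5\right)^{2} = 6 + 25 = 31$)
$T{\left(m \right)} = - \frac{13}{19}$ ($T{\left(m \right)} = 13 \left(- \frac{1}{19}\right) = - \frac{13}{19}$)
$v{\left(N \right)} = 2 N$
$h{\left(d,p \right)} = -4 + p$
$\left(-147 + h{\left(v{\left(-3 \right)},-21 \right)}\right) \left(o{\left(-18 \right)} + T{\left(21 \right)}\right) = \left(-147 - 25\right) \left(31 - \frac{13}{19}\right) = \left(-147 - 25\right) \frac{576}{19} = \left(-172\right) \frac{576}{19} = - \frac{99072}{19}$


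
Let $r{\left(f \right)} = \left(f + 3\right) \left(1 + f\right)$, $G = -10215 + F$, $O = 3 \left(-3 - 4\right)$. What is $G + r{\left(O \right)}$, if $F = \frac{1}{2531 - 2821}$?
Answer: $- \frac{2857951}{290} \approx -9855.0$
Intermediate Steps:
$F = - \frac{1}{290}$ ($F = \frac{1}{-290} = - \frac{1}{290} \approx -0.0034483$)
$O = -21$ ($O = 3 \left(-7\right) = -21$)
$G = - \frac{2962351}{290}$ ($G = -10215 - \frac{1}{290} = - \frac{2962351}{290} \approx -10215.0$)
$r{\left(f \right)} = \left(1 + f\right) \left(3 + f\right)$ ($r{\left(f \right)} = \left(3 + f\right) \left(1 + f\right) = \left(1 + f\right) \left(3 + f\right)$)
$G + r{\left(O \right)} = - \frac{2962351}{290} + \left(3 + \left(-21\right)^{2} + 4 \left(-21\right)\right) = - \frac{2962351}{290} + \left(3 + 441 - 84\right) = - \frac{2962351}{290} + 360 = - \frac{2857951}{290}$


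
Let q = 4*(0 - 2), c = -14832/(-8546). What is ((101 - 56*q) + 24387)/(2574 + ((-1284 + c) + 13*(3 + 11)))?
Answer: 13318941/787159 ≈ 16.920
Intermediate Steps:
c = 7416/4273 (c = -14832*(-1/8546) = 7416/4273 ≈ 1.7355)
q = -8 (q = 4*(-2) = -8)
((101 - 56*q) + 24387)/(2574 + ((-1284 + c) + 13*(3 + 11))) = ((101 - 56*(-8)) + 24387)/(2574 + ((-1284 + 7416/4273) + 13*(3 + 11))) = ((101 + 448) + 24387)/(2574 + (-5479116/4273 + 13*14)) = (549 + 24387)/(2574 + (-5479116/4273 + 182)) = 24936/(2574 - 4701430/4273) = 24936/(6297272/4273) = 24936*(4273/6297272) = 13318941/787159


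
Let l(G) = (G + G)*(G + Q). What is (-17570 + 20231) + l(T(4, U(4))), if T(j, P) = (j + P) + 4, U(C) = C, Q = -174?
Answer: -1227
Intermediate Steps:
T(j, P) = 4 + P + j (T(j, P) = (P + j) + 4 = 4 + P + j)
l(G) = 2*G*(-174 + G) (l(G) = (G + G)*(G - 174) = (2*G)*(-174 + G) = 2*G*(-174 + G))
(-17570 + 20231) + l(T(4, U(4))) = (-17570 + 20231) + 2*(4 + 4 + 4)*(-174 + (4 + 4 + 4)) = 2661 + 2*12*(-174 + 12) = 2661 + 2*12*(-162) = 2661 - 3888 = -1227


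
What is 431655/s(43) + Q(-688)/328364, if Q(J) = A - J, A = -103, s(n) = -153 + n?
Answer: -14173989807/3612004 ≈ -3924.1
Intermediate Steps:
Q(J) = -103 - J
431655/s(43) + Q(-688)/328364 = 431655/(-153 + 43) + (-103 - 1*(-688))/328364 = 431655/(-110) + (-103 + 688)*(1/328364) = 431655*(-1/110) + 585*(1/328364) = -86331/22 + 585/328364 = -14173989807/3612004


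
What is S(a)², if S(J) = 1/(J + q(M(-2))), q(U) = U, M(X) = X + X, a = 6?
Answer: ¼ ≈ 0.25000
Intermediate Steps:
M(X) = 2*X
S(J) = 1/(-4 + J) (S(J) = 1/(J + 2*(-2)) = 1/(J - 4) = 1/(-4 + J))
S(a)² = (1/(-4 + 6))² = (1/2)² = (½)² = ¼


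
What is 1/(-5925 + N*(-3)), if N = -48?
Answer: -1/5781 ≈ -0.00017298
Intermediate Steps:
1/(-5925 + N*(-3)) = 1/(-5925 - 48*(-3)) = 1/(-5925 + 144) = 1/(-5781) = -1/5781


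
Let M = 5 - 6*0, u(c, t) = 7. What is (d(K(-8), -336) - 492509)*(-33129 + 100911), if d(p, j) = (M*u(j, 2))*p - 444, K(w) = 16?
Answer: -33375382326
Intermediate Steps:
M = 5 (M = 5 - 1*0 = 5 + 0 = 5)
d(p, j) = -444 + 35*p (d(p, j) = (5*7)*p - 444 = 35*p - 444 = -444 + 35*p)
(d(K(-8), -336) - 492509)*(-33129 + 100911) = ((-444 + 35*16) - 492509)*(-33129 + 100911) = ((-444 + 560) - 492509)*67782 = (116 - 492509)*67782 = -492393*67782 = -33375382326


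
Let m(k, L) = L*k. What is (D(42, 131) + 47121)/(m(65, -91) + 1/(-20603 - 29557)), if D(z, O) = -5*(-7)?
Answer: -2365344960/296696401 ≈ -7.9723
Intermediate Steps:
D(z, O) = 35
(D(42, 131) + 47121)/(m(65, -91) + 1/(-20603 - 29557)) = (35 + 47121)/(-91*65 + 1/(-20603 - 29557)) = 47156/(-5915 + 1/(-50160)) = 47156/(-5915 - 1/50160) = 47156/(-296696401/50160) = 47156*(-50160/296696401) = -2365344960/296696401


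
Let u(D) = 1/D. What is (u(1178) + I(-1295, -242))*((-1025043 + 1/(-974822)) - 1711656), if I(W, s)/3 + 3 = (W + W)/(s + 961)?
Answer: 44752728470708996641/825656687204 ≈ 5.4203e+7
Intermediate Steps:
I(W, s) = -9 + 6*W/(961 + s) (I(W, s) = -9 + 3*((W + W)/(s + 961)) = -9 + 3*((2*W)/(961 + s)) = -9 + 3*(2*W/(961 + s)) = -9 + 6*W/(961 + s))
(u(1178) + I(-1295, -242))*((-1025043 + 1/(-974822)) - 1711656) = (1/1178 + 3*(-2883 - 3*(-242) + 2*(-1295))/(961 - 242))*((-1025043 + 1/(-974822)) - 1711656) = (1/1178 + 3*(-2883 + 726 - 2590)/719)*((-1025043 - 1/974822) - 1711656) = (1/1178 + 3*(1/719)*(-4747))*(-999234467347/974822 - 1711656) = (1/1178 - 14241/719)*(-2667794392579/974822) = -16775179/846982*(-2667794392579/974822) = 44752728470708996641/825656687204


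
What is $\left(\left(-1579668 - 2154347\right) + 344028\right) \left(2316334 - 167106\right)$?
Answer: $-7285854980036$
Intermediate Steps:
$\left(\left(-1579668 - 2154347\right) + 344028\right) \left(2316334 - 167106\right) = \left(-3734015 + 344028\right) 2149228 = \left(-3389987\right) 2149228 = -7285854980036$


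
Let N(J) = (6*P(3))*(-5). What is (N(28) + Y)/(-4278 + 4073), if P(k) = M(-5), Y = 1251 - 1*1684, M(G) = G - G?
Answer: 433/205 ≈ 2.1122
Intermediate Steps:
M(G) = 0
Y = -433 (Y = 1251 - 1684 = -433)
P(k) = 0
N(J) = 0 (N(J) = (6*0)*(-5) = 0*(-5) = 0)
(N(28) + Y)/(-4278 + 4073) = (0 - 433)/(-4278 + 4073) = -433/(-205) = -433*(-1/205) = 433/205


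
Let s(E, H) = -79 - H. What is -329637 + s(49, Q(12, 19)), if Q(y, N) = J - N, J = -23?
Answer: -329674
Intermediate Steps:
Q(y, N) = -23 - N
-329637 + s(49, Q(12, 19)) = -329637 + (-79 - (-23 - 1*19)) = -329637 + (-79 - (-23 - 19)) = -329637 + (-79 - 1*(-42)) = -329637 + (-79 + 42) = -329637 - 37 = -329674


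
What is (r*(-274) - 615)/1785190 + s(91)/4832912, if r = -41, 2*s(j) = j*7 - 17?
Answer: 12968525357/2156916543320 ≈ 0.0060125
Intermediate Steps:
s(j) = -17/2 + 7*j/2 (s(j) = (j*7 - 17)/2 = (7*j - 17)/2 = (-17 + 7*j)/2 = -17/2 + 7*j/2)
(r*(-274) - 615)/1785190 + s(91)/4832912 = (-41*(-274) - 615)/1785190 + (-17/2 + (7/2)*91)/4832912 = (11234 - 615)*(1/1785190) + (-17/2 + 637/2)*(1/4832912) = 10619*(1/1785190) + 310*(1/4832912) = 10619/1785190 + 155/2416456 = 12968525357/2156916543320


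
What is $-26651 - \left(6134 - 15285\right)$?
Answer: $-17500$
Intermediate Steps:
$-26651 - \left(6134 - 15285\right) = -26651 - -9151 = -26651 + 9151 = -17500$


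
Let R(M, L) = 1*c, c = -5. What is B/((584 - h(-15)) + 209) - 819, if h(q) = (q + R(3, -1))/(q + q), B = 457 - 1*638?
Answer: -1947306/2377 ≈ -819.23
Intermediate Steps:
B = -181 (B = 457 - 638 = -181)
R(M, L) = -5 (R(M, L) = 1*(-5) = -5)
h(q) = (-5 + q)/(2*q) (h(q) = (q - 5)/(q + q) = (-5 + q)/((2*q)) = (-5 + q)*(1/(2*q)) = (-5 + q)/(2*q))
B/((584 - h(-15)) + 209) - 819 = -181/((584 - (-5 - 15)/(2*(-15))) + 209) - 819 = -181/((584 - (-1)*(-20)/(2*15)) + 209) - 819 = -181/((584 - 1*2/3) + 209) - 819 = -181/((584 - 2/3) + 209) - 819 = -181/(1750/3 + 209) - 819 = -181/(2377/3) - 819 = (3/2377)*(-181) - 819 = -543/2377 - 819 = -1947306/2377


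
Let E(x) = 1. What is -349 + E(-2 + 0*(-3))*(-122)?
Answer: -471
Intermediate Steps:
-349 + E(-2 + 0*(-3))*(-122) = -349 + 1*(-122) = -349 - 122 = -471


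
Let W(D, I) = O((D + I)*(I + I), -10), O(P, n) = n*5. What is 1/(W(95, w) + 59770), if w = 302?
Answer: 1/59720 ≈ 1.6745e-5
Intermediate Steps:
O(P, n) = 5*n
W(D, I) = -50 (W(D, I) = 5*(-10) = -50)
1/(W(95, w) + 59770) = 1/(-50 + 59770) = 1/59720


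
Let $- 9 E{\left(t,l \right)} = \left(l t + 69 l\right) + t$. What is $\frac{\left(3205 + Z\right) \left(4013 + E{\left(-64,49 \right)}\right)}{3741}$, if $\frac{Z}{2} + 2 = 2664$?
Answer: $\frac{102166048}{11223} \approx 9103.3$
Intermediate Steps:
$Z = 5324$ ($Z = -4 + 2 \cdot 2664 = -4 + 5328 = 5324$)
$E{\left(t,l \right)} = - \frac{23 l}{3} - \frac{t}{9} - \frac{l t}{9}$ ($E{\left(t,l \right)} = - \frac{\left(l t + 69 l\right) + t}{9} = - \frac{\left(69 l + l t\right) + t}{9} = - \frac{t + 69 l + l t}{9} = - \frac{23 l}{3} - \frac{t}{9} - \frac{l t}{9}$)
$\frac{\left(3205 + Z\right) \left(4013 + E{\left(-64,49 \right)}\right)}{3741} = \frac{\left(3205 + 5324\right) \left(4013 - \left(\frac{3317}{9} - \frac{3136}{9}\right)\right)}{3741} = 8529 \left(4013 + \left(- \frac{1127}{3} + \frac{64}{9} + \frac{3136}{9}\right)\right) \frac{1}{3741} = 8529 \left(4013 - \frac{181}{9}\right) \frac{1}{3741} = 8529 \cdot \frac{35936}{9} \cdot \frac{1}{3741} = \frac{102166048}{3} \cdot \frac{1}{3741} = \frac{102166048}{11223}$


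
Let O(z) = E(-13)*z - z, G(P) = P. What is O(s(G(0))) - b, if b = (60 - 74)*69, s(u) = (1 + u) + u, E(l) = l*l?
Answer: 1134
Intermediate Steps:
E(l) = l**2
s(u) = 1 + 2*u
b = -966 (b = -14*69 = -966)
O(z) = 168*z (O(z) = (-13)**2*z - z = 169*z - z = 168*z)
O(s(G(0))) - b = 168*(1 + 2*0) - 1*(-966) = 168*(1 + 0) + 966 = 168*1 + 966 = 168 + 966 = 1134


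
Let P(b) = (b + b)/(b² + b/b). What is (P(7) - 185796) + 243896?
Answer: 1452507/25 ≈ 58100.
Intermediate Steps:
P(b) = 2*b/(1 + b²) (P(b) = (2*b)/(b² + 1) = (2*b)/(1 + b²) = 2*b/(1 + b²))
(P(7) - 185796) + 243896 = (2*7/(1 + 7²) - 185796) + 243896 = (2*7/(1 + 49) - 185796) + 243896 = (2*7/50 - 185796) + 243896 = (2*7*(1/50) - 185796) + 243896 = (7/25 - 185796) + 243896 = -4644893/25 + 243896 = 1452507/25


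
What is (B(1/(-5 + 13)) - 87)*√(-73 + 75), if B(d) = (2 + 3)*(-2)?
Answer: -97*√2 ≈ -137.18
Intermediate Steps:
B(d) = -10 (B(d) = 5*(-2) = -10)
(B(1/(-5 + 13)) - 87)*√(-73 + 75) = (-10 - 87)*√(-73 + 75) = -97*√2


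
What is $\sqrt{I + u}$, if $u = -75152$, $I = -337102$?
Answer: $3 i \sqrt{45806} \approx 642.07 i$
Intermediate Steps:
$\sqrt{I + u} = \sqrt{-337102 - 75152} = \sqrt{-412254} = 3 i \sqrt{45806}$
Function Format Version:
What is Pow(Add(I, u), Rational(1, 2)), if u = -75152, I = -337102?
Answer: Mul(3, I, Pow(45806, Rational(1, 2))) ≈ Mul(642.07, I)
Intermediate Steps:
Pow(Add(I, u), Rational(1, 2)) = Pow(Add(-337102, -75152), Rational(1, 2)) = Pow(-412254, Rational(1, 2)) = Mul(3, I, Pow(45806, Rational(1, 2)))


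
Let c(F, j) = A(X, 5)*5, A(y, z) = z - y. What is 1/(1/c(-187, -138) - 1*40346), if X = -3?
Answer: -40/1613839 ≈ -2.4786e-5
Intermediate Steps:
c(F, j) = 40 (c(F, j) = (5 - 1*(-3))*5 = (5 + 3)*5 = 8*5 = 40)
1/(1/c(-187, -138) - 1*40346) = 1/(1/40 - 1*40346) = 1/(1/40 - 40346) = 1/(-1613839/40) = -40/1613839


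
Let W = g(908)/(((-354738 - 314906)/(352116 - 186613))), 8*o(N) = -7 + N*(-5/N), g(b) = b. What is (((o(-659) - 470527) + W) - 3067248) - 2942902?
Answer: -2169948875089/334822 ≈ -6.4809e+6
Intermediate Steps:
o(N) = -3/2 (o(N) = (-7 + N*(-5/N))/8 = (-7 - 5)/8 = (1/8)*(-12) = -3/2)
W = -37569181/167411 (W = 908/(((-354738 - 314906)/(352116 - 186613))) = 908/((-669644/165503)) = 908/((-669644*1/165503)) = 908/(-669644/165503) = 908*(-165503/669644) = -37569181/167411 ≈ -224.41)
(((o(-659) - 470527) + W) - 3067248) - 2942902 = (((-3/2 - 470527) - 37569181/167411) - 3067248) - 2942902 = ((-941057/2 - 37569181/167411) - 3067248) - 2942902 = (-157618431789/334822 - 3067248) - 2942902 = -1184600541645/334822 - 2942902 = -2169948875089/334822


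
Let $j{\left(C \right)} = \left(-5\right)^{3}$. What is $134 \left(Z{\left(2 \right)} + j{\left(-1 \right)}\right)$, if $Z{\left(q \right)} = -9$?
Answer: $-17956$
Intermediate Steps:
$j{\left(C \right)} = -125$
$134 \left(Z{\left(2 \right)} + j{\left(-1 \right)}\right) = 134 \left(-9 - 125\right) = 134 \left(-134\right) = -17956$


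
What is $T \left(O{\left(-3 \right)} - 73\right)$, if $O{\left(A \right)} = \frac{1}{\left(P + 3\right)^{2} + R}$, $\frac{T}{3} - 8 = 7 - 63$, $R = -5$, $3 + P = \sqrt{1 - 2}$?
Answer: $10536$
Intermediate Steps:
$P = -3 + i$ ($P = -3 + \sqrt{1 - 2} = -3 + \sqrt{-1} = -3 + i \approx -3.0 + 1.0 i$)
$T = -144$ ($T = 24 + 3 \left(7 - 63\right) = 24 + 3 \left(-56\right) = 24 - 168 = -144$)
$O{\left(A \right)} = - \frac{1}{6}$ ($O{\left(A \right)} = \frac{1}{\left(\left(-3 + i\right) + 3\right)^{2} - 5} = \frac{1}{i^{2} - 5} = \frac{1}{-1 - 5} = \frac{1}{-6} = - \frac{1}{6}$)
$T \left(O{\left(-3 \right)} - 73\right) = - 144 \left(- \frac{1}{6} - 73\right) = \left(-144\right) \left(- \frac{439}{6}\right) = 10536$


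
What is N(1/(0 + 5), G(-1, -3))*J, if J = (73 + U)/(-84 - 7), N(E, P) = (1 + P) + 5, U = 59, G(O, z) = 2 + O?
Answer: -132/13 ≈ -10.154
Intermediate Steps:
N(E, P) = 6 + P
J = -132/91 (J = (73 + 59)/(-84 - 7) = 132/(-91) = 132*(-1/91) = -132/91 ≈ -1.4506)
N(1/(0 + 5), G(-1, -3))*J = (6 + (2 - 1))*(-132/91) = (6 + 1)*(-132/91) = 7*(-132/91) = -132/13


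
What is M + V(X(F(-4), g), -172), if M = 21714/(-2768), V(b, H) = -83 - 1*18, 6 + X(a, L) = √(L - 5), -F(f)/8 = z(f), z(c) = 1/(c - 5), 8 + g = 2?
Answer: -150641/1384 ≈ -108.84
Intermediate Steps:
g = -6 (g = -8 + 2 = -6)
z(c) = 1/(-5 + c)
F(f) = -8/(-5 + f)
X(a, L) = -6 + √(-5 + L) (X(a, L) = -6 + √(L - 5) = -6 + √(-5 + L))
V(b, H) = -101 (V(b, H) = -83 - 18 = -101)
M = -10857/1384 (M = 21714*(-1/2768) = -10857/1384 ≈ -7.8447)
M + V(X(F(-4), g), -172) = -10857/1384 - 101 = -150641/1384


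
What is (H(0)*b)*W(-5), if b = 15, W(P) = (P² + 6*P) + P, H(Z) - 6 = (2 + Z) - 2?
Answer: -900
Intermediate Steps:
H(Z) = 6 + Z (H(Z) = 6 + ((2 + Z) - 2) = 6 + Z)
W(P) = P² + 7*P
(H(0)*b)*W(-5) = ((6 + 0)*15)*(-5*(7 - 5)) = (6*15)*(-5*2) = 90*(-10) = -900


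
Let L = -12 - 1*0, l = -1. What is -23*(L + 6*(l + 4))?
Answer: -138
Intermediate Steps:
L = -12 (L = -12 + 0 = -12)
-23*(L + 6*(l + 4)) = -23*(-12 + 6*(-1 + 4)) = -23*(-12 + 6*3) = -23*(-12 + 18) = -23*6 = -138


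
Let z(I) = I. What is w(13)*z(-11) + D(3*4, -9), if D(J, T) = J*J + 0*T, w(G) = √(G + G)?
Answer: 144 - 11*√26 ≈ 87.911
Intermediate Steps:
w(G) = √2*√G (w(G) = √(2*G) = √2*√G)
D(J, T) = J² (D(J, T) = J² + 0 = J²)
w(13)*z(-11) + D(3*4, -9) = (√2*√13)*(-11) + (3*4)² = √26*(-11) + 12² = -11*√26 + 144 = 144 - 11*√26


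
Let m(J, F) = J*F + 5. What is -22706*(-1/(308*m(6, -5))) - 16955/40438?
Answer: -131092341/38921575 ≈ -3.3681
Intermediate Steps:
m(J, F) = 5 + F*J (m(J, F) = F*J + 5 = 5 + F*J)
-22706*(-1/(308*m(6, -5))) - 16955/40438 = -22706*(-1/(308*(5 - 5*6))) - 16955/40438 = -22706*(-1/(308*(5 - 30))) - 16955*1/40438 = -22706/((-25*(-308))) - 16955/40438 = -22706/7700 - 16955/40438 = -22706*1/7700 - 16955/40438 = -11353/3850 - 16955/40438 = -131092341/38921575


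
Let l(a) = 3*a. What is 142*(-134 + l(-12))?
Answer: -24140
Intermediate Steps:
142*(-134 + l(-12)) = 142*(-134 + 3*(-12)) = 142*(-134 - 36) = 142*(-170) = -24140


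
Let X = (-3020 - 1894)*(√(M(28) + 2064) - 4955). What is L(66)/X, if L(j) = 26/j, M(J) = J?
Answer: 4955/306235864242 + √523/153117932121 ≈ 1.6330e-8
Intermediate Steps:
X = 24348870 - 9828*√523 (X = (-3020 - 1894)*(√(28 + 2064) - 4955) = -4914*(√2092 - 4955) = -4914*(2*√523 - 4955) = -4914*(-4955 + 2*√523) = 24348870 - 9828*√523 ≈ 2.4124e+7)
L(66)/X = (26/66)/(24348870 - 9828*√523) = (26*(1/66))/(24348870 - 9828*√523) = 13/(33*(24348870 - 9828*√523))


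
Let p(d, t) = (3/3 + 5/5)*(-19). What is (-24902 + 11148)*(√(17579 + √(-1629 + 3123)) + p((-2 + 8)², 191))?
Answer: 522652 - 13754*√(17579 + 3*√166) ≈ -1.3029e+6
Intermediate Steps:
p(d, t) = -38 (p(d, t) = (3*(⅓) + 5*(⅕))*(-19) = (1 + 1)*(-19) = 2*(-19) = -38)
(-24902 + 11148)*(√(17579 + √(-1629 + 3123)) + p((-2 + 8)², 191)) = (-24902 + 11148)*(√(17579 + √(-1629 + 3123)) - 38) = -13754*(√(17579 + √1494) - 38) = -13754*(√(17579 + 3*√166) - 38) = -13754*(-38 + √(17579 + 3*√166)) = 522652 - 13754*√(17579 + 3*√166)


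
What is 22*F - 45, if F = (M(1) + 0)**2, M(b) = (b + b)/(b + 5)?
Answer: -383/9 ≈ -42.556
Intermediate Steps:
M(b) = 2*b/(5 + b) (M(b) = (2*b)/(5 + b) = 2*b/(5 + b))
F = 1/9 (F = (2*1/(5 + 1) + 0)**2 = (2*1/6 + 0)**2 = (2*1*(1/6) + 0)**2 = (1/3 + 0)**2 = (1/3)**2 = 1/9 ≈ 0.11111)
22*F - 45 = 22*(1/9) - 45 = 22/9 - 45 = -383/9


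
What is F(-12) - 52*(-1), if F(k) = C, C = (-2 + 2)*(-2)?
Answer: 52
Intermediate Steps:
C = 0 (C = 0*(-2) = 0)
F(k) = 0
F(-12) - 52*(-1) = 0 - 52*(-1) = 0 + 52 = 52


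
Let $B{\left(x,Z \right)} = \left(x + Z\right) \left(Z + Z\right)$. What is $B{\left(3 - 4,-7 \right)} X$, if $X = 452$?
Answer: $50624$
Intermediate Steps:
$B{\left(x,Z \right)} = 2 Z \left(Z + x\right)$ ($B{\left(x,Z \right)} = \left(Z + x\right) 2 Z = 2 Z \left(Z + x\right)$)
$B{\left(3 - 4,-7 \right)} X = 2 \left(-7\right) \left(-7 + \left(3 - 4\right)\right) 452 = 2 \left(-7\right) \left(-7 - 1\right) 452 = 2 \left(-7\right) \left(-8\right) 452 = 112 \cdot 452 = 50624$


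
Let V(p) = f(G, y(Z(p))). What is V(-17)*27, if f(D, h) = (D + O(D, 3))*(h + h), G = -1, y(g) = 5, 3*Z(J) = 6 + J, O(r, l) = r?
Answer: -540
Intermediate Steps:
Z(J) = 2 + J/3 (Z(J) = (6 + J)/3 = 2 + J/3)
f(D, h) = 4*D*h (f(D, h) = (D + D)*(h + h) = (2*D)*(2*h) = 4*D*h)
V(p) = -20 (V(p) = 4*(-1)*5 = -20)
V(-17)*27 = -20*27 = -540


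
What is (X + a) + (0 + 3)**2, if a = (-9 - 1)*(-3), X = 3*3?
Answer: 48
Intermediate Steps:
X = 9
a = 30 (a = -10*(-3) = 30)
(X + a) + (0 + 3)**2 = (9 + 30) + (0 + 3)**2 = 39 + 3**2 = 39 + 9 = 48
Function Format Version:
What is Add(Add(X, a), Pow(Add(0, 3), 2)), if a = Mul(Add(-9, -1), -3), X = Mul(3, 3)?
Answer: 48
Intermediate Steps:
X = 9
a = 30 (a = Mul(-10, -3) = 30)
Add(Add(X, a), Pow(Add(0, 3), 2)) = Add(Add(9, 30), Pow(Add(0, 3), 2)) = Add(39, Pow(3, 2)) = Add(39, 9) = 48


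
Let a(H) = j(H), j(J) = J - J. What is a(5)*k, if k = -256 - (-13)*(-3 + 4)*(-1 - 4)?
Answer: 0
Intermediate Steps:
j(J) = 0
a(H) = 0
k = -321 (k = -256 - (-13)*1*(-5) = -256 - (-13)*(-5) = -256 - 1*65 = -256 - 65 = -321)
a(5)*k = 0*(-321) = 0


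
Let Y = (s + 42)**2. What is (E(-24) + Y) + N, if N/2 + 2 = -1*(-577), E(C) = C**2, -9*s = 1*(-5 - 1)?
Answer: 31918/9 ≈ 3546.4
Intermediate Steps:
s = 2/3 (s = -(-5 - 1)/9 = -(-6)/9 = -1/9*(-6) = 2/3 ≈ 0.66667)
Y = 16384/9 (Y = (2/3 + 42)**2 = (128/3)**2 = 16384/9 ≈ 1820.4)
N = 1150 (N = -4 + 2*(-1*(-577)) = -4 + 2*577 = -4 + 1154 = 1150)
(E(-24) + Y) + N = ((-24)**2 + 16384/9) + 1150 = (576 + 16384/9) + 1150 = 21568/9 + 1150 = 31918/9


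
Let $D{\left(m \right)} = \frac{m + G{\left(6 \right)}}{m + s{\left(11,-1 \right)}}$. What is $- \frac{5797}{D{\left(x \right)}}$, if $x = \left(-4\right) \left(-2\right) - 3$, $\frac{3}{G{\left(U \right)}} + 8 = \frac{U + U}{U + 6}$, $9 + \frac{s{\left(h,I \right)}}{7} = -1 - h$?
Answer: $\frac{2881109}{16} \approx 1.8007 \cdot 10^{5}$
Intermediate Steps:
$s{\left(h,I \right)} = -70 - 7 h$ ($s{\left(h,I \right)} = -63 + 7 \left(-1 - h\right) = -63 - \left(7 + 7 h\right) = -70 - 7 h$)
$G{\left(U \right)} = \frac{3}{-8 + \frac{2 U}{6 + U}}$ ($G{\left(U \right)} = \frac{3}{-8 + \frac{U + U}{U + 6}} = \frac{3}{-8 + \frac{2 U}{6 + U}}$)
$x = 5$ ($x = 8 - 3 = 5$)
$D{\left(m \right)} = \frac{- \frac{3}{7} + m}{-147 + m}$ ($D{\left(m \right)} = \frac{m + \frac{-6 - 6}{2 \left(8 + 6\right)}}{m - 147} = \frac{m + \frac{-6 - 6}{2 \cdot 14}}{m - 147} = \frac{m + \frac{1}{2} \cdot \frac{1}{14} \left(-12\right)}{m - 147} = \frac{m - \frac{3}{7}}{-147 + m} = \frac{- \frac{3}{7} + m}{-147 + m}$)
$- \frac{5797}{D{\left(x \right)}} = - \frac{5797}{\frac{1}{-147 + 5} \left(- \frac{3}{7} + 5\right)} = - \frac{5797}{\frac{1}{-142} \cdot \frac{32}{7}} = - \frac{5797}{\left(- \frac{1}{142}\right) \frac{32}{7}} = - \frac{5797}{- \frac{16}{497}} = \left(-5797\right) \left(- \frac{497}{16}\right) = \frac{2881109}{16}$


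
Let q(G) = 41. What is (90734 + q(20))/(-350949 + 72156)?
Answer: -90775/278793 ≈ -0.32560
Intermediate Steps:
(90734 + q(20))/(-350949 + 72156) = (90734 + 41)/(-350949 + 72156) = 90775/(-278793) = 90775*(-1/278793) = -90775/278793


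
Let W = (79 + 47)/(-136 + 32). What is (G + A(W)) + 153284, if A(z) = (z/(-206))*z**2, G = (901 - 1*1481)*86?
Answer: 2995122754239/28965248 ≈ 1.0340e+5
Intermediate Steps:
G = -49880 (G = (901 - 1481)*86 = -580*86 = -49880)
W = -63/52 (W = 126/(-104) = 126*(-1/104) = -63/52 ≈ -1.2115)
A(z) = -z**3/206 (A(z) = (z*(-1/206))*z**2 = (-z/206)*z**2 = -z**3/206)
(G + A(W)) + 153284 = (-49880 - (-63/52)**3/206) + 153284 = (-49880 - 1/206*(-250047/140608)) + 153284 = (-49880 + 250047/28965248) + 153284 = -1444786320193/28965248 + 153284 = 2995122754239/28965248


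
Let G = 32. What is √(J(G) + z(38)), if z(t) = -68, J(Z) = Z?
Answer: 6*I ≈ 6.0*I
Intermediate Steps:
√(J(G) + z(38)) = √(32 - 68) = √(-36) = 6*I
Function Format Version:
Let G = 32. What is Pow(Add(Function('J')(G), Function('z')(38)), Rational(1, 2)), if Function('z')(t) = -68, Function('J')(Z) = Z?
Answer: Mul(6, I) ≈ Mul(6.0000, I)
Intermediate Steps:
Pow(Add(Function('J')(G), Function('z')(38)), Rational(1, 2)) = Pow(Add(32, -68), Rational(1, 2)) = Pow(-36, Rational(1, 2)) = Mul(6, I)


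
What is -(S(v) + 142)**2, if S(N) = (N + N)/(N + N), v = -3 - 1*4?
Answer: -20449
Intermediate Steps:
v = -7 (v = -3 - 4 = -7)
S(N) = 1 (S(N) = (2*N)/((2*N)) = (2*N)*(1/(2*N)) = 1)
-(S(v) + 142)**2 = -(1 + 142)**2 = -1*143**2 = -1*20449 = -20449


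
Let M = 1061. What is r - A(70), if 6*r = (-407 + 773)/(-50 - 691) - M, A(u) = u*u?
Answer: -7523989/1482 ≈ -5076.9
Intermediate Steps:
A(u) = u**2
r = -262189/1482 (r = ((-407 + 773)/(-50 - 691) - 1*1061)/6 = (366/(-741) - 1061)/6 = (366*(-1/741) - 1061)/6 = (-122/247 - 1061)/6 = (1/6)*(-262189/247) = -262189/1482 ≈ -176.92)
r - A(70) = -262189/1482 - 1*70**2 = -262189/1482 - 1*4900 = -262189/1482 - 4900 = -7523989/1482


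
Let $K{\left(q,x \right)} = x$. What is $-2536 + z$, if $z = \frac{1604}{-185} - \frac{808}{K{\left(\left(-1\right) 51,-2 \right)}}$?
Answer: $- \frac{396024}{185} \approx -2140.7$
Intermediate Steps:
$z = \frac{73136}{185}$ ($z = \frac{1604}{-185} - \frac{808}{-2} = 1604 \left(- \frac{1}{185}\right) - -404 = - \frac{1604}{185} + 404 = \frac{73136}{185} \approx 395.33$)
$-2536 + z = -2536 + \frac{73136}{185} = - \frac{396024}{185}$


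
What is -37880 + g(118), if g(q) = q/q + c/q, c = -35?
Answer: -4469757/118 ≈ -37879.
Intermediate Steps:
g(q) = 1 - 35/q (g(q) = q/q - 35/q = 1 - 35/q)
-37880 + g(118) = -37880 + (-35 + 118)/118 = -37880 + (1/118)*83 = -37880 + 83/118 = -4469757/118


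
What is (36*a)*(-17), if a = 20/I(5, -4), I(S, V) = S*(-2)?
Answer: 1224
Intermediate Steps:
I(S, V) = -2*S
a = -2 (a = 20/((-2*5)) = 20/(-10) = 20*(-1/10) = -2)
(36*a)*(-17) = (36*(-2))*(-17) = -72*(-17) = 1224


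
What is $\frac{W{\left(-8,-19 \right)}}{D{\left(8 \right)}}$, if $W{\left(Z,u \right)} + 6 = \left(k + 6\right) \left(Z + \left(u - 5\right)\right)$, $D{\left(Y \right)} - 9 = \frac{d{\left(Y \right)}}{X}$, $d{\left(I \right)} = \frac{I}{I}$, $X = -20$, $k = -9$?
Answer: $\frac{1800}{179} \approx 10.056$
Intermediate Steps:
$d{\left(I \right)} = 1$
$D{\left(Y \right)} = \frac{179}{20}$ ($D{\left(Y \right)} = 9 + 1 \frac{1}{-20} = 9 + 1 \left(- \frac{1}{20}\right) = 9 - \frac{1}{20} = \frac{179}{20}$)
$W{\left(Z,u \right)} = 9 - 3 Z - 3 u$ ($W{\left(Z,u \right)} = -6 + \left(-9 + 6\right) \left(Z + \left(u - 5\right)\right) = -6 - 3 \left(Z + \left(u - 5\right)\right) = -6 - 3 \left(Z + \left(-5 + u\right)\right) = -6 - 3 \left(-5 + Z + u\right) = -6 - \left(-15 + 3 Z + 3 u\right) = 9 - 3 Z - 3 u$)
$\frac{W{\left(-8,-19 \right)}}{D{\left(8 \right)}} = \frac{9 - -24 - -57}{\frac{179}{20}} = \left(9 + 24 + 57\right) \frac{20}{179} = 90 \cdot \frac{20}{179} = \frac{1800}{179}$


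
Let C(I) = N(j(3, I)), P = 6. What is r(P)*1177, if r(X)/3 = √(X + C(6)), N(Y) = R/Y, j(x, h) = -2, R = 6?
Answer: 3531*√3 ≈ 6115.9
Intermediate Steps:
N(Y) = 6/Y
C(I) = -3 (C(I) = 6/(-2) = 6*(-½) = -3)
r(X) = 3*√(-3 + X) (r(X) = 3*√(X - 3) = 3*√(-3 + X))
r(P)*1177 = (3*√(-3 + 6))*1177 = (3*√3)*1177 = 3531*√3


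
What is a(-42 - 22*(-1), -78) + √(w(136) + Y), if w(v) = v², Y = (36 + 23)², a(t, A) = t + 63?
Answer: 43 + √21977 ≈ 191.25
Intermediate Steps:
a(t, A) = 63 + t
Y = 3481 (Y = 59² = 3481)
a(-42 - 22*(-1), -78) + √(w(136) + Y) = (63 + (-42 - 22*(-1))) + √(136² + 3481) = (63 + (-42 - 1*(-22))) + √(18496 + 3481) = (63 + (-42 + 22)) + √21977 = (63 - 20) + √21977 = 43 + √21977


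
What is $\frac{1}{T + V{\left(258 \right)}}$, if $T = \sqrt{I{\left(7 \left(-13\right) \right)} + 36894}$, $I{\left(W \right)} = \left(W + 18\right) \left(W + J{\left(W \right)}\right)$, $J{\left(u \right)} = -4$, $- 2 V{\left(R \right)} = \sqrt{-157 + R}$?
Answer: $\frac{2}{- \sqrt{101} + 2 \sqrt{43829}} \approx 0.0048941$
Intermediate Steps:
$V{\left(R \right)} = - \frac{\sqrt{-157 + R}}{2}$
$I{\left(W \right)} = \left(-4 + W\right) \left(18 + W\right)$ ($I{\left(W \right)} = \left(W + 18\right) \left(W - 4\right) = \left(18 + W\right) \left(-4 + W\right) = \left(-4 + W\right) \left(18 + W\right)$)
$T = \sqrt{43829}$ ($T = \sqrt{\left(-72 + \left(7 \left(-13\right)\right)^{2} + 14 \cdot 7 \left(-13\right)\right) + 36894} = \sqrt{\left(-72 + \left(-91\right)^{2} + 14 \left(-91\right)\right) + 36894} = \sqrt{\left(-72 + 8281 - 1274\right) + 36894} = \sqrt{6935 + 36894} = \sqrt{43829} \approx 209.35$)
$\frac{1}{T + V{\left(258 \right)}} = \frac{1}{\sqrt{43829} - \frac{\sqrt{-157 + 258}}{2}} = \frac{1}{\sqrt{43829} - \frac{\sqrt{101}}{2}}$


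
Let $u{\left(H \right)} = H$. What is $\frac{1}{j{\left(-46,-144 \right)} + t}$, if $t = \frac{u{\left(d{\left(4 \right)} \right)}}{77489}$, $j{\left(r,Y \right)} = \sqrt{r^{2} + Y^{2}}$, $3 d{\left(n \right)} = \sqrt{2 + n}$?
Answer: $\frac{232467}{\sqrt{6} + 464934 \sqrt{5713}} \approx 0.0066151$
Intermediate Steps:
$d{\left(n \right)} = \frac{\sqrt{2 + n}}{3}$
$j{\left(r,Y \right)} = \sqrt{Y^{2} + r^{2}}$
$t = \frac{\sqrt{6}}{232467}$ ($t = \frac{\frac{1}{3} \sqrt{2 + 4}}{77489} = \frac{\sqrt{6}}{3} \cdot \frac{1}{77489} = \frac{\sqrt{6}}{232467} \approx 1.0537 \cdot 10^{-5}$)
$\frac{1}{j{\left(-46,-144 \right)} + t} = \frac{1}{\sqrt{\left(-144\right)^{2} + \left(-46\right)^{2}} + \frac{\sqrt{6}}{232467}} = \frac{1}{\sqrt{20736 + 2116} + \frac{\sqrt{6}}{232467}} = \frac{1}{\sqrt{22852} + \frac{\sqrt{6}}{232467}} = \frac{1}{2 \sqrt{5713} + \frac{\sqrt{6}}{232467}}$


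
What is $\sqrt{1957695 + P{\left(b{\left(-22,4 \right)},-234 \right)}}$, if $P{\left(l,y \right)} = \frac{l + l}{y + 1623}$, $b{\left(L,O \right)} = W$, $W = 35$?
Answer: $\frac{5 \sqrt{151080886893}}{1389} \approx 1399.2$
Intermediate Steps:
$b{\left(L,O \right)} = 35$
$P{\left(l,y \right)} = \frac{2 l}{1623 + y}$
$\sqrt{1957695 + P{\left(b{\left(-22,4 \right)},-234 \right)}} = \sqrt{1957695 + 2 \cdot 35 \frac{1}{1623 - 234}} = \sqrt{1957695 + 2 \cdot 35 \cdot \frac{1}{1389}} = \sqrt{1957695 + \frac{70}{1389}} = \sqrt{\frac{2719238425}{1389}} = \frac{5 \sqrt{151080886893}}{1389}$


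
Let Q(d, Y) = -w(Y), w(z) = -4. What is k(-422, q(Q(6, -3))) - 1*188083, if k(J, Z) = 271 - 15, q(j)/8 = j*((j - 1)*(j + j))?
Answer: -187827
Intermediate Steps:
Q(d, Y) = 4 (Q(d, Y) = -1*(-4) = 4)
q(j) = 16*j**2*(-1 + j) (q(j) = 8*(j*((j - 1)*(j + j))) = 8*(j*((-1 + j)*(2*j))) = 8*(j*(2*j*(-1 + j))) = 8*(2*j**2*(-1 + j)) = 16*j**2*(-1 + j))
k(J, Z) = 256
k(-422, q(Q(6, -3))) - 1*188083 = 256 - 1*188083 = 256 - 188083 = -187827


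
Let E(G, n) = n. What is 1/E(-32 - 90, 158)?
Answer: 1/158 ≈ 0.0063291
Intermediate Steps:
1/E(-32 - 90, 158) = 1/158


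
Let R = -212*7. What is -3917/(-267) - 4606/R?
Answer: 503045/28302 ≈ 17.774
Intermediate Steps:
R = -1484
-3917/(-267) - 4606/R = -3917/(-267) - 4606/(-1484) = -3917*(-1/267) - 4606*(-1/1484) = 3917/267 + 329/106 = 503045/28302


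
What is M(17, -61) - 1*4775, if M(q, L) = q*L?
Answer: -5812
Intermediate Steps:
M(q, L) = L*q
M(17, -61) - 1*4775 = -61*17 - 1*4775 = -1037 - 4775 = -5812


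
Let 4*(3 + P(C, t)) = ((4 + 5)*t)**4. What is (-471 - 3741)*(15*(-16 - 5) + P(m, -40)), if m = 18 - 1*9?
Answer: -17686355140584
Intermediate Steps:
m = 9 (m = 18 - 9 = 9)
P(C, t) = -3 + 6561*t**4/4 (P(C, t) = -3 + ((4 + 5)*t)**4/4 = -3 + (9*t)**4/4 = -3 + (6561*t**4)/4 = -3 + 6561*t**4/4)
(-471 - 3741)*(15*(-16 - 5) + P(m, -40)) = (-471 - 3741)*(15*(-16 - 5) + (-3 + (6561/4)*(-40)**4)) = -4212*(15*(-21) + (-3 + (6561/4)*2560000)) = -4212*(-315 + (-3 + 4199040000)) = -4212*(-315 + 4199039997) = -4212*4199039682 = -17686355140584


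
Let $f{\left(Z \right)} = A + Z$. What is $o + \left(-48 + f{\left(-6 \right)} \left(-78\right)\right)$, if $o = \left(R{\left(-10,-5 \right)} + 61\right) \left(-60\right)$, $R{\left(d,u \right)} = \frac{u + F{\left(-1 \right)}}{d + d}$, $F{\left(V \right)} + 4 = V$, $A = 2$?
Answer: $-3426$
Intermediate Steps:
$F{\left(V \right)} = -4 + V$
$R{\left(d,u \right)} = \frac{-5 + u}{2 d}$ ($R{\left(d,u \right)} = \frac{u - 5}{d + d} = \frac{u - 5}{2 d} = \left(-5 + u\right) \frac{1}{2 d} = \frac{-5 + u}{2 d}$)
$f{\left(Z \right)} = 2 + Z$
$o = -3690$ ($o = \left(\frac{-5 - 5}{2 \left(-10\right)} + 61\right) \left(-60\right) = \left(\frac{1}{2} \left(- \frac{1}{10}\right) \left(-10\right) + 61\right) \left(-60\right) = \left(\frac{1}{2} + 61\right) \left(-60\right) = \frac{123}{2} \left(-60\right) = -3690$)
$o + \left(-48 + f{\left(-6 \right)} \left(-78\right)\right) = -3690 - \left(48 - \left(2 - 6\right) \left(-78\right)\right) = -3690 - -264 = -3690 + \left(-48 + 312\right) = -3690 + 264 = -3426$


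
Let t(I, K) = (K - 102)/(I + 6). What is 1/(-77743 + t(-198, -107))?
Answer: -192/14926447 ≈ -1.2863e-5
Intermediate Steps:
t(I, K) = (-102 + K)/(6 + I)
1/(-77743 + t(-198, -107)) = 1/(-77743 + (-102 - 107)/(6 - 198)) = 1/(-77743 - 209/(-192)) = 1/(-77743 - 1/192*(-209)) = 1/(-77743 + 209/192) = 1/(-14926447/192) = -192/14926447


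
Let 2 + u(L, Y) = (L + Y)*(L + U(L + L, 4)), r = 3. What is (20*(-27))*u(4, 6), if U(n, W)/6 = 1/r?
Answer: -31320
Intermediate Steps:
U(n, W) = 2 (U(n, W) = 6/3 = 6*(1/3) = 2)
u(L, Y) = -2 + (2 + L)*(L + Y) (u(L, Y) = -2 + (L + Y)*(L + 2) = -2 + (L + Y)*(2 + L) = -2 + (2 + L)*(L + Y))
(20*(-27))*u(4, 6) = (20*(-27))*(-2 + 4**2 + 2*4 + 2*6 + 4*6) = -540*(-2 + 16 + 8 + 12 + 24) = -540*58 = -31320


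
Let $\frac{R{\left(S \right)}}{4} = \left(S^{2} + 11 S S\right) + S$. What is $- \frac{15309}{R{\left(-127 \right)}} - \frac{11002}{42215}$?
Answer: $- \frac{9158340803}{32661070060} \approx -0.28041$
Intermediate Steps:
$R{\left(S \right)} = 4 S + 48 S^{2}$ ($R{\left(S \right)} = 4 \left(\left(S^{2} + 11 S S\right) + S\right) = 4 \left(\left(S^{2} + 11 S^{2}\right) + S\right) = 4 \left(12 S^{2} + S\right) = 4 \left(S + 12 S^{2}\right) = 4 S + 48 S^{2}$)
$- \frac{15309}{R{\left(-127 \right)}} - \frac{11002}{42215} = - \frac{15309}{4 \left(-127\right) \left(1 + 12 \left(-127\right)\right)} - \frac{11002}{42215} = - \frac{15309}{4 \left(-127\right) \left(1 - 1524\right)} - \frac{11002}{42215} = - \frac{15309}{4 \left(-127\right) \left(-1523\right)} - \frac{11002}{42215} = - \frac{15309}{773684} - \frac{11002}{42215} = - \frac{9158340803}{32661070060}$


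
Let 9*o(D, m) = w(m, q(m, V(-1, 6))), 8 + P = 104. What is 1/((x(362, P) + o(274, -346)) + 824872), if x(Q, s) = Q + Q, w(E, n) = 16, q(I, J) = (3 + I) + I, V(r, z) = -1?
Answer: 9/7430380 ≈ 1.2112e-6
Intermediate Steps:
P = 96 (P = -8 + 104 = 96)
q(I, J) = 3 + 2*I
x(Q, s) = 2*Q
o(D, m) = 16/9 (o(D, m) = (1/9)*16 = 16/9)
1/((x(362, P) + o(274, -346)) + 824872) = 1/((2*362 + 16/9) + 824872) = 1/((724 + 16/9) + 824872) = 1/(6532/9 + 824872) = 1/(7430380/9) = 9/7430380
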